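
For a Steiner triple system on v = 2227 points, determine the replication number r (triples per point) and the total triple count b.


An STS(v) is a 2-(v, 3, 1) BIBD: block size k = 3, λ = 1.
Replication: r(k − 1) = λ(v − 1) ⇒ r·2 = 2227 − 1 = 2226 ⇒ r = 1113.
Block count: bk = vr ⇒ b·3 = 2227·1113 = 2478651 ⇒ b = 826217.
(Check via b = v(v − 1)/6 = 2227·2226/6 = 4957302/6 = 826217.)

r = 1113, b = 826217.


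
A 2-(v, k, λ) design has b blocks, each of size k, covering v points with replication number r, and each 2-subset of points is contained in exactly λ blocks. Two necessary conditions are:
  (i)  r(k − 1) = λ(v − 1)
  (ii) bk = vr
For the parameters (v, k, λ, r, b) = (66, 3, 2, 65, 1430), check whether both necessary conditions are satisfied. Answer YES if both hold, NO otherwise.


Condition (i): r(k − 1) = 65·2 = 130; λ(v − 1) = 2·65 = 130. Match? YES.
Condition (ii): bk = 1430·3 = 4290; vr = 66·65 = 4290. Match? YES.
Both conditions hold? YES.

YES


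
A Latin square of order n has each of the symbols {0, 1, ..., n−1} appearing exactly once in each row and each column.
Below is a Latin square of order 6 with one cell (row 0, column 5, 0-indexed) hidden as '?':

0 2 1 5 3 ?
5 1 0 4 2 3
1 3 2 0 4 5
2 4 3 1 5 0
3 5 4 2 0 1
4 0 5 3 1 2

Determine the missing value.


Row 0 contains symbols [0, 1, 2, 3, 5] — missing [4].
Column 5 contains symbols [0, 1, 2, 3, 5] — missing [4].
The missing symbol must appear in both missing sets; intersection = [4].
Therefore the hidden value is 4.

Missing value = 4.


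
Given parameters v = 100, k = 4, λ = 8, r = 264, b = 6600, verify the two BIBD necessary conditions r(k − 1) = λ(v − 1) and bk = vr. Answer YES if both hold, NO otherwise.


Condition (i): r(k − 1) = 264·3 = 792; λ(v − 1) = 8·99 = 792. Match? YES.
Condition (ii): bk = 6600·4 = 26400; vr = 100·264 = 26400. Match? YES.
Both conditions hold? YES.

YES


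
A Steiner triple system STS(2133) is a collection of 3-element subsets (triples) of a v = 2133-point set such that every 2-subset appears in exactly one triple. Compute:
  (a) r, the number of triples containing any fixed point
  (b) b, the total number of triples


An STS(v) is a 2-(v, 3, 1) BIBD: block size k = 3, λ = 1.
Replication: r(k − 1) = λ(v − 1) ⇒ r·2 = 2133 − 1 = 2132 ⇒ r = 1066.
Block count: bk = vr ⇒ b·3 = 2133·1066 = 2273778 ⇒ b = 757926.
(Check via b = v(v − 1)/6 = 2133·2132/6 = 4547556/6 = 757926.)

r = 1066, b = 757926.


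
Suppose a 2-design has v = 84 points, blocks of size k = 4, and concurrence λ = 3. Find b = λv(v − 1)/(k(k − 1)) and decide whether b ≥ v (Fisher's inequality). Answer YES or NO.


r = λ(v − 1)/(k − 1) = 3·83/3 = 83.
b = vr/k = 84·83/4 = 1743.
Fisher's inequality: b ≥ v ⇔ 1743 ≥ 84? YES.

YES


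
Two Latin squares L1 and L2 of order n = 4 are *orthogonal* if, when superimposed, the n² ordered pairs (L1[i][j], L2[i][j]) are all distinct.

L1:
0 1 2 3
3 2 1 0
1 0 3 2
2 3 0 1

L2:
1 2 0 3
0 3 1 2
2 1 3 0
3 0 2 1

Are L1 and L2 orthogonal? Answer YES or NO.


Form the n² = 16 superimposed pairs (L1[i][j], L2[i][j]), row by row (rows and columns indexed from 0):
row 0: (0,1) (1,2) (2,0) (3,3)
row 1: (3,0) (2,3) (1,1) (0,2)
row 2: (1,2) (0,1) (3,3) (2,0)
row 3: (2,3) (3,0) (0,2) (1,1)
Orthogonality requires all 16 pairs distinct.
But the pair (1,2) repeats: cell (0,1) has L1 = 1, L2 = 2, and cell (2,0) has L1 = 1, L2 = 2.
A repeated pair means some other pair never occurs (only 8 distinct pairs out of 16), so the squares are not orthogonal.
Conclusion: NO.

NO


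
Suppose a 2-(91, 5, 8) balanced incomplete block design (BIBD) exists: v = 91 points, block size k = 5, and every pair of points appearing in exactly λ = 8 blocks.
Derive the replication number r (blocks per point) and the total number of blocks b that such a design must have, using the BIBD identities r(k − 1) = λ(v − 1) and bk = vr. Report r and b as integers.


Any 2-(v, k, λ) BIBD satisfies two necessary conditions:
  (i)  Each point sits in r blocks, and counting incidences through any fixed point gives r(k − 1) = λ(v − 1), so r = λ(v − 1)/(k − 1).
  (ii) Total incidences bk = vr, so b = vr/k.
Step 1: r = λ(v − 1)/(k − 1) = 8·(91 − 1)/(5 − 1) = 8·90/4 = 720/4 = 180.
Step 2: b = vr/k = 91·180/5 = 16380/5 = 3276.
Check integrality: r = 180 ∈ Z ✓, b = 3276 ∈ Z ✓.
(These identities are necessary conditions: they determine r and b for any design with these parameters, but do not by themselves prove that one exists.)

r = 180, b = 3276.


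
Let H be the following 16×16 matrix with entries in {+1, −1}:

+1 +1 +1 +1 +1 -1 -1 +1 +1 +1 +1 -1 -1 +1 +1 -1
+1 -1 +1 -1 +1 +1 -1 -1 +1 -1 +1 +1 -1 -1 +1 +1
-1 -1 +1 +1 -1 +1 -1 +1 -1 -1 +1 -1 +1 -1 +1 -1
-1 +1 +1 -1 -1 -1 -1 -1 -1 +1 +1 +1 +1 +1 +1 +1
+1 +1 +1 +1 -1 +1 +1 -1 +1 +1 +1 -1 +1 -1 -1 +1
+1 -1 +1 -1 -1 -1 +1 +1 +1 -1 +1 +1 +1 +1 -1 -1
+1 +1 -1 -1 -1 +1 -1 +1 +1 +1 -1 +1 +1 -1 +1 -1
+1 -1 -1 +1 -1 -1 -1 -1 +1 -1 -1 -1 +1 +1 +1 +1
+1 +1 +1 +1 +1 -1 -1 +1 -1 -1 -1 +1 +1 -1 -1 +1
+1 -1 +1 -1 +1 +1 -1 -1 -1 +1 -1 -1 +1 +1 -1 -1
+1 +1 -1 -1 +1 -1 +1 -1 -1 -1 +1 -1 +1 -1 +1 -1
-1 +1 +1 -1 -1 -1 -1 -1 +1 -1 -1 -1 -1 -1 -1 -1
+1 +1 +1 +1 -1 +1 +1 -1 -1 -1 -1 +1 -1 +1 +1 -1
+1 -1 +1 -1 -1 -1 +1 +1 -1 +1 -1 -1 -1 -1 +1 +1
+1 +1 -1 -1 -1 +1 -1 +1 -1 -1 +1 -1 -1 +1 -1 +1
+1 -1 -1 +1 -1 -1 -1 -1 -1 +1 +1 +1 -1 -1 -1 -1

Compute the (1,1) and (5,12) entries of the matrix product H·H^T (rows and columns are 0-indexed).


Row 1 of H: [1, -1, 1, -1, 1, 1, -1, -1, 1, -1, 1, 1, -1, -1, 1, 1].
Row 5 of H: [1, -1, 1, -1, -1, -1, 1, 1, 1, -1, 1, 1, 1, 1, -1, -1].
Row 12 of H: [1, 1, 1, 1, -1, 1, 1, -1, -1, -1, -1, 1, -1, 1, 1, -1].
(H·H^T)[1][1] = Σ_j H[1][j]·H[1][j] = (1)² + (-1)² + (1)² + (-1)² + (1)² + (1)² + (-1)² + (-1)² + (1)² + (-1)² + (1)² + (1)² + (-1)² + (-1)² + (1)² + (1)² = 1 + 1 + 1 + 1 + 1 + 1 + 1 + 1 + 1 + 1 + 1 + 1 + 1 + 1 + 1 + 1 = 16.
(H·H^T)[5][12] = Σ_j H[5][j]·H[12][j] = (1)·(1) + (-1)·(1) + (1)·(1) + (-1)·(1) + (-1)·(-1) + (-1)·(1) + (1)·(1) + (1)·(-1) + (1)·(-1) + (-1)·(-1) + (1)·(-1) + (1)·(1) + (1)·(-1) + (1)·(1) + (-1)·(1) + (-1)·(-1) = 1 + -1 + 1 + -1 + 1 + -1 + 1 + -1 + -1 + 1 + -1 + 1 + -1 + 1 + -1 + 1 = 0.
So rows 5 and 12 are orthogonal; the diagonal entry equals n = 16.

(1,1) entry = 16; (5,12) entry = 0.


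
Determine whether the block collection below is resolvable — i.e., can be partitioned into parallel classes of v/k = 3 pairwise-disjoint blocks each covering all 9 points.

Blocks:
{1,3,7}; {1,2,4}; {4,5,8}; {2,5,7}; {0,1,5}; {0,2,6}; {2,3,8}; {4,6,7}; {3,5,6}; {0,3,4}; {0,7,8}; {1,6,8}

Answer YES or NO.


v = 9, block size k = 3, number of blocks = 12.
For resolvability, blocks must partition into parallel classes of size v/k = 3.
Total blocks must therefore be a multiple of 3: 12 = 3·4 + 0 ⇒ divisible ✓.
Greedy packing gives 4 candidate class(es). Each should be a full parallel class (size 3, covers all 9 points).
  Class 1 (3 blocks): {1,3,7}; {4,5,8}; {0,2,6}. Points covered: [0, 1, 2, 3, 4, 5, 6, 7, 8].
  Class 2 (3 blocks): {1,2,4}; {3,5,6}; {0,7,8}. Points covered: [0, 1, 2, 3, 4, 5, 6, 7, 8].
  Class 3 (3 blocks): {2,5,7}; {0,3,4}; {1,6,8}. Points covered: [0, 1, 2, 3, 4, 5, 6, 7, 8].
  Class 4 (3 blocks): {0,1,5}; {2,3,8}; {4,6,7}. Points covered: [0, 1, 2, 3, 4, 5, 6, 7, 8].
All classes full (size 3)? YES. All classes cover every point? YES.
Resolvable? YES.

YES


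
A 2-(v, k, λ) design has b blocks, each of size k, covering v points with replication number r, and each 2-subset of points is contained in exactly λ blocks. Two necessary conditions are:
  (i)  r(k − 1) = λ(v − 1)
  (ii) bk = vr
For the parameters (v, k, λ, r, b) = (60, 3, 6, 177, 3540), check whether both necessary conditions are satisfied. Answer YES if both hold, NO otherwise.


Condition (i): r(k − 1) = 177·2 = 354; λ(v − 1) = 6·59 = 354. Match? YES.
Condition (ii): bk = 3540·3 = 10620; vr = 60·177 = 10620. Match? YES.
Both conditions hold? YES.

YES


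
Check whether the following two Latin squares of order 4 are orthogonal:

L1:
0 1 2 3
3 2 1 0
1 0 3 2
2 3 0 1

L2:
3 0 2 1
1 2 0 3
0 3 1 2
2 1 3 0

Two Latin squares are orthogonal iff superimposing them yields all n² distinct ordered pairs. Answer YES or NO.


Form the n² = 16 superimposed pairs (L1[i][j], L2[i][j]), row by row (rows and columns indexed from 0):
row 0: (0,3) (1,0) (2,2) (3,1)
row 1: (3,1) (2,2) (1,0) (0,3)
row 2: (1,0) (0,3) (3,1) (2,2)
row 3: (2,2) (3,1) (0,3) (1,0)
Orthogonality requires all 16 pairs distinct.
But the pair (3,1) repeats: cell (0,3) has L1 = 3, L2 = 1, and cell (1,0) has L1 = 3, L2 = 1.
A repeated pair means some other pair never occurs (only 4 distinct pairs out of 16), so the squares are not orthogonal.
Conclusion: NO.

NO


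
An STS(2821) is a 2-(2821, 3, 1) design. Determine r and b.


An STS(v) is a 2-(v, 3, 1) BIBD: block size k = 3, λ = 1.
Replication: r(k − 1) = λ(v − 1) ⇒ r·2 = 2821 − 1 = 2820 ⇒ r = 1410.
Block count: b = v(v − 1)/6 = 2821·2820/6 = 7955220/6 = 1325870.

r = 1410, b = 1325870.


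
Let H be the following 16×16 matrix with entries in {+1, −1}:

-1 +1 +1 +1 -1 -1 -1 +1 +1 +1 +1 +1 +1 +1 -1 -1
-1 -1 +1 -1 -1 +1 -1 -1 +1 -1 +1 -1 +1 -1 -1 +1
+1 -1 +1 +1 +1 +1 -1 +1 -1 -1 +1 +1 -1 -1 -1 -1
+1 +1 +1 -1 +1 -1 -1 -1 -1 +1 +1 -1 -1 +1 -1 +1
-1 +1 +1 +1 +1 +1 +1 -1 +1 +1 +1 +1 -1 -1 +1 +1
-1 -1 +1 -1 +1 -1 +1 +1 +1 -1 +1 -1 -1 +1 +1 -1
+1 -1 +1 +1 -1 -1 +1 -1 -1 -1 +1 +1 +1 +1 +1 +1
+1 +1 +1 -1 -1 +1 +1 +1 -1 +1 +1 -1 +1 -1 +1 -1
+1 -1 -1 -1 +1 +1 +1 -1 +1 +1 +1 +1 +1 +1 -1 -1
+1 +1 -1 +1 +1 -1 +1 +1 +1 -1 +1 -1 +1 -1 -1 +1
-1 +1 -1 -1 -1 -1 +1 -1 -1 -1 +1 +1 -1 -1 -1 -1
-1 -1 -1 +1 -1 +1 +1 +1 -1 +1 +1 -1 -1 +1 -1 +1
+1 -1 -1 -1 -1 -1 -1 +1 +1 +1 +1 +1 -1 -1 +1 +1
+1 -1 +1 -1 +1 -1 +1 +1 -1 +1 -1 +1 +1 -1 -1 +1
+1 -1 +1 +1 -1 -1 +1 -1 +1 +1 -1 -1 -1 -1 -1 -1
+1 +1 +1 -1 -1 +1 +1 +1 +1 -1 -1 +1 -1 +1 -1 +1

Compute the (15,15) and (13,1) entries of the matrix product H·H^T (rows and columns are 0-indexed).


Row 1 of H: [-1, -1, 1, -1, -1, 1, -1, -1, 1, -1, 1, -1, 1, -1, -1, 1].
Row 13 of H: [1, -1, 1, -1, 1, -1, 1, 1, -1, 1, -1, 1, 1, -1, -1, 1].
Row 15 of H: [1, 1, 1, -1, -1, 1, 1, 1, 1, -1, -1, 1, -1, 1, -1, 1].
(H·H^T)[15][15] = Σ_j H[15][j]·H[15][j] = (1)² + (1)² + (1)² + (-1)² + (-1)² + (1)² + (1)² + (1)² + (1)² + (-1)² + (-1)² + (1)² + (-1)² + (1)² + (-1)² + (1)² = 1 + 1 + 1 + 1 + 1 + 1 + 1 + 1 + 1 + 1 + 1 + 1 + 1 + 1 + 1 + 1 = 16.
(H·H^T)[13][1] = Σ_j H[13][j]·H[1][j] = (1)·(-1) + (-1)·(-1) + (1)·(1) + (-1)·(-1) + (1)·(-1) + (-1)·(1) + (1)·(-1) + (1)·(-1) + (-1)·(1) + (1)·(-1) + (-1)·(1) + (1)·(-1) + (1)·(1) + (-1)·(-1) + (-1)·(-1) + (1)·(1) = -1 + 1 + 1 + 1 + -1 + -1 + -1 + -1 + -1 + -1 + -1 + -1 + 1 + 1 + 1 + 1 = -2.
Rows 13 and 1 are not orthogonal (dot product = -2 ≠ 0), so H is not a Hadamard matrix.

(15,15) entry = 16; (13,1) entry = -2.


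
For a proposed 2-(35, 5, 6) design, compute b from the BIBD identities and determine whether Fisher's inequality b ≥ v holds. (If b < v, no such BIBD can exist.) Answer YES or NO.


b = λv(v − 1)/(k(k − 1)) = 6·35·34/(5·4) = 7140/20 = 357.
Compare with v = 35: b ≥ v, so Fisher's inequality holds.

YES


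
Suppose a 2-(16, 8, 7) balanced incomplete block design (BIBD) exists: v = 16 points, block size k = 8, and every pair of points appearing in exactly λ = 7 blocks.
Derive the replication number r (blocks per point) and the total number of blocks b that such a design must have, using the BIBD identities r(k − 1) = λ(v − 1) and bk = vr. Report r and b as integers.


Any 2-(v, k, λ) BIBD satisfies two necessary conditions:
  (i)  Each point sits in r blocks, and counting incidences through any fixed point gives r(k − 1) = λ(v − 1), so r = λ(v − 1)/(k − 1).
  (ii) Total incidences bk = vr, so b = vr/k.
Step 1: r = λ(v − 1)/(k − 1) = 7·(16 − 1)/(8 − 1) = 7·15/7 = 105/7 = 15.
Step 2: b = vr/k = 16·15/8 = 240/8 = 30.
Check integrality: r = 15 ∈ Z ✓, b = 30 ∈ Z ✓.
(These identities are necessary conditions: they determine r and b for any design with these parameters, but do not by themselves prove that one exists.)

r = 15, b = 30.


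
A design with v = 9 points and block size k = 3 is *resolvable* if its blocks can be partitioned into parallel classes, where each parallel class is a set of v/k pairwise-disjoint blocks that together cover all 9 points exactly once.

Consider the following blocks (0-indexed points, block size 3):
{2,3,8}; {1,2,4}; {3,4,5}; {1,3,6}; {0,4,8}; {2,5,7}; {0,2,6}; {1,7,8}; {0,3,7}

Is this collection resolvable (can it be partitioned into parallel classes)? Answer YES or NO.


v = 9, block size k = 3, number of blocks = 9.
For resolvability, blocks must partition into parallel classes of size v/k = 3.
Total blocks must therefore be a multiple of 3: 9 = 3·3 + 0 ⇒ divisible ✓.
Consider block {2,3,8}. It intersects every other block in the collection, so no parallel class of size 3 can contain it.
Since every block must belong to some parallel class in a resolution, the collection cannot be partitioned into parallel classes.
Resolvable? NO.

NO


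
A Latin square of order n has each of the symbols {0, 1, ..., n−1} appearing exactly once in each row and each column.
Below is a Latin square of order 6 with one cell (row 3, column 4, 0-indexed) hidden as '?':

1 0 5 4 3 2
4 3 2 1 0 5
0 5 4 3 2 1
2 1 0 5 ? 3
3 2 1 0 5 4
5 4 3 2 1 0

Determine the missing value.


Row 3 contains symbols [0, 1, 2, 3, 5] — missing [4].
Column 4 contains symbols [0, 1, 2, 3, 5] — missing [4].
The missing symbol must appear in both missing sets; intersection = [4].
Therefore the hidden value is 4.

Missing value = 4.


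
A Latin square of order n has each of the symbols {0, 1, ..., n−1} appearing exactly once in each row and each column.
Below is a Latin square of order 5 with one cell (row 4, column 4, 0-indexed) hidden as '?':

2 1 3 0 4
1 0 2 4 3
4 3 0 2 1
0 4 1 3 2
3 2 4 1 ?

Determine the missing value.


Row 4 contains symbols [1, 2, 3, 4] — missing [0].
Column 4 contains symbols [1, 2, 3, 4] — missing [0].
The missing symbol must appear in both missing sets; intersection = [0].
Therefore the hidden value is 0.

Missing value = 0.


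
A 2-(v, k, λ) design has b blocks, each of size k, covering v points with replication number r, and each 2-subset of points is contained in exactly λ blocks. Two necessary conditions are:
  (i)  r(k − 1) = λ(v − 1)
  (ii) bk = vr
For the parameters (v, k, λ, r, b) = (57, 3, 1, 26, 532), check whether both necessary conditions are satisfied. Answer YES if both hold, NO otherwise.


Condition (i): r(k − 1) = 26·2 = 52; λ(v − 1) = 1·56 = 56. Match? NO.
Condition (ii): bk = 532·3 = 1596; vr = 57·26 = 1482. Match? NO.
Both conditions hold? NO.

NO


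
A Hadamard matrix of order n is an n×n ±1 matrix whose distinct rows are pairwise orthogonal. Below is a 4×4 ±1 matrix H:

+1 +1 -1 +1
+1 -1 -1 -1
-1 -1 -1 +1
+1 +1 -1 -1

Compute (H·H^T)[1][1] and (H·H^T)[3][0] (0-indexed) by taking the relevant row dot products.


Row 0 of H: [1, 1, -1, 1].
Row 1 of H: [1, -1, -1, -1].
Row 3 of H: [1, 1, -1, -1].
(H·H^T)[1][1] = Σ_j H[1][j]·H[1][j] = (1)² + (-1)² + (-1)² + (-1)² = 1 + 1 + 1 + 1 = 4.
(H·H^T)[3][0] = Σ_j H[3][j]·H[0][j] = (1)·(1) + (1)·(1) + (-1)·(-1) + (-1)·(1) = 1 + 1 + 1 + -1 = 2.
Rows 3 and 0 are not orthogonal (dot product = 2 ≠ 0), so H is not a Hadamard matrix.

(1,1) entry = 4; (3,0) entry = 2.


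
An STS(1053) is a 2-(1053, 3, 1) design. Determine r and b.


An STS(v) is a 2-(v, 3, 1) BIBD: block size k = 3, λ = 1.
Replication: r(k − 1) = λ(v − 1) ⇒ r·2 = 1053 − 1 = 1052 ⇒ r = 526.
Block count: bk = vr ⇒ b·3 = 1053·526 = 553878 ⇒ b = 184626.
(Check via b = v(v − 1)/6 = 1053·1052/6 = 1107756/6 = 184626.)

r = 526, b = 184626.


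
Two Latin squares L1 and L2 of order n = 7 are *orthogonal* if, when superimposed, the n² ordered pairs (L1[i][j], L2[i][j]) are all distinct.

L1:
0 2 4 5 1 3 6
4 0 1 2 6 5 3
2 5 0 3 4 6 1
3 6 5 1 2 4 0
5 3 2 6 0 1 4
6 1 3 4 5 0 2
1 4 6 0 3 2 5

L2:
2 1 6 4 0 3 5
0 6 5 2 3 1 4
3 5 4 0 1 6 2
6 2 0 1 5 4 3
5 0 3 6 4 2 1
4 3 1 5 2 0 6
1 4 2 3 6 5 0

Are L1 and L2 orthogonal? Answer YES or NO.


Form the n² = 49 superimposed pairs (L1[i][j], L2[i][j]), row by row (rows and columns indexed from 0):
row 0: (0,2) (2,1) (4,6) (5,4) (1,0) (3,3) (6,5)
row 1: (4,0) (0,6) (1,5) (2,2) (6,3) (5,1) (3,4)
row 2: (2,3) (5,5) (0,4) (3,0) (4,1) (6,6) (1,2)
row 3: (3,6) (6,2) (5,0) (1,1) (2,5) (4,4) (0,3)
row 4: (5,5) (3,0) (2,3) (6,6) (0,4) (1,2) (4,1)
row 5: (6,4) (1,3) (3,1) (4,5) (5,2) (0,0) (2,6)
row 6: (1,1) (4,4) (6,2) (0,3) (3,6) (2,5) (5,0)
Orthogonality requires all 49 pairs distinct.
But the pair (5,5) repeats: cell (2,1) has L1 = 5, L2 = 5, and cell (4,0) has L1 = 5, L2 = 5.
A repeated pair means some other pair never occurs (only 35 distinct pairs out of 49), so the squares are not orthogonal.
Conclusion: NO.

NO


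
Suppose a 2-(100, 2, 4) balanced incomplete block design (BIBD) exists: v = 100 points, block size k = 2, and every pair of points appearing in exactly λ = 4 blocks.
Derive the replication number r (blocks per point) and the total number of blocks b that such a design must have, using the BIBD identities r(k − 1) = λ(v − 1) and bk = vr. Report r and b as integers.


Any 2-(v, k, λ) BIBD satisfies two necessary conditions:
  (i)  Each point sits in r blocks, and counting incidences through any fixed point gives r(k − 1) = λ(v − 1), so r = λ(v − 1)/(k − 1).
  (ii) Total incidences bk = vr, so b = vr/k.
Step 1: r = λ(v − 1)/(k − 1) = 4·(100 − 1)/(2 − 1) = 4·99/1 = 396/1 = 396.
Step 2: b = vr/k = 100·396/2 = 39600/2 = 19800.
Check integrality: r = 396 ∈ Z ✓, b = 19800 ∈ Z ✓.
(These identities are necessary conditions: they determine r and b for any design with these parameters, but do not by themselves prove that one exists.)

r = 396, b = 19800.


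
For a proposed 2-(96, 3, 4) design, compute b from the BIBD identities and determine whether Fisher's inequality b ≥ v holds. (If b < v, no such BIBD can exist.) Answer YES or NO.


b = λv(v − 1)/(k(k − 1)) = 4·96·95/(3·2) = 36480/6 = 6080.
Compare with v = 96: b ≥ v, so Fisher's inequality holds.

YES


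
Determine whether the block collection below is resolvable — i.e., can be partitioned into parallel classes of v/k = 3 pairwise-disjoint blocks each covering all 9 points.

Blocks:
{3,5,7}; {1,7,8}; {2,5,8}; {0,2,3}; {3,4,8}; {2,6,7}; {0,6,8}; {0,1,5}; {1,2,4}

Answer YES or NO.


v = 9, block size k = 3, number of blocks = 9.
For resolvability, blocks must partition into parallel classes of size v/k = 3.
Total blocks must therefore be a multiple of 3: 9 = 3·3 + 0 ⇒ divisible ✓.
Consider block {1,7,8}. The only other block(s) in the collection disjoint from it are {0,2,3} — just 1 block(s). Any parallel class containing {1,7,8} would need 2 other blocks each disjoint from it, so no parallel class of size 3 can contain {1,7,8}.
Since every block must belong to some parallel class in a resolution, the collection cannot be partitioned into parallel classes.
Resolvable? NO.

NO


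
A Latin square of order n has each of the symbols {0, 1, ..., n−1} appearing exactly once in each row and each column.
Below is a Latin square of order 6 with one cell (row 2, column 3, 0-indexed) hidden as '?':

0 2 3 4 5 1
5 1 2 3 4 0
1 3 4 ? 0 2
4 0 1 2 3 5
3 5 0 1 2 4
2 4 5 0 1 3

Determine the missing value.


Row 2 contains symbols [0, 1, 2, 3, 4] — missing [5].
Column 3 contains symbols [0, 1, 2, 3, 4] — missing [5].
The missing symbol must appear in both missing sets; intersection = [5].
Therefore the hidden value is 5.

Missing value = 5.


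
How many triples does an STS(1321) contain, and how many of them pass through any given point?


An STS(v) is a 2-(v, 3, 1) BIBD: block size k = 3, λ = 1.
Replication: r(k − 1) = λ(v − 1) ⇒ r·2 = 1321 − 1 = 1320 ⇒ r = 660.
Block count: b = v(v − 1)/6 = 1321·1320/6 = 1743720/6 = 290620.
(Check via bk = vr: 290620·3 = 871860 = 1321·660 = 871860 ✓.)

r = 660, b = 290620.


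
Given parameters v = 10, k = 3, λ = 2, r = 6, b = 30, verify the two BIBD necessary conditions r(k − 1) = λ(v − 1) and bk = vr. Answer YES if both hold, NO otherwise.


Condition (i): r(k − 1) = 6·2 = 12; λ(v − 1) = 2·9 = 18. Match? NO.
Condition (ii): bk = 30·3 = 90; vr = 10·6 = 60. Match? NO.
Both conditions hold? NO.

NO


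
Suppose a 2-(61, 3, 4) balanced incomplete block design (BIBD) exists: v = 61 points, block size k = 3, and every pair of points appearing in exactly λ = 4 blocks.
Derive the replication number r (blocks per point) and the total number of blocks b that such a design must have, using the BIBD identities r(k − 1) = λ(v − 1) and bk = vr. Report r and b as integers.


Any 2-(v, k, λ) BIBD satisfies two necessary conditions:
  (i)  Each point sits in r blocks, and counting incidences through any fixed point gives r(k − 1) = λ(v − 1), so r = λ(v − 1)/(k − 1).
  (ii) Total incidences bk = vr, so b = vr/k.
Step 1: r = λ(v − 1)/(k − 1) = 4·(61 − 1)/(3 − 1) = 4·60/2 = 240/2 = 120.
Step 2: b = vr/k = 61·120/3 = 7320/3 = 2440.
Check integrality: r = 120 ∈ Z ✓, b = 2440 ∈ Z ✓.
(These identities are necessary conditions: they determine r and b for any design with these parameters, but do not by themselves prove that one exists.)

r = 120, b = 2440.


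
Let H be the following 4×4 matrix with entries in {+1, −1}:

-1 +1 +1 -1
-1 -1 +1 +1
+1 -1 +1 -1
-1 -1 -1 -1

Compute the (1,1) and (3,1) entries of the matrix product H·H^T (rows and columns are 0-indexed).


Row 1 of H: [-1, -1, 1, 1].
Row 3 of H: [-1, -1, -1, -1].
(H·H^T)[1][1] = Σ_j H[1][j]·H[1][j] = (-1)² + (-1)² + (1)² + (1)² = 1 + 1 + 1 + 1 = 4.
(H·H^T)[3][1] = Σ_j H[3][j]·H[1][j] = (-1)·(-1) + (-1)·(-1) + (-1)·(1) + (-1)·(1) = 1 + 1 + -1 + -1 = 0.
So rows 3 and 1 are orthogonal; the diagonal entry equals n = 4.

(1,1) entry = 4; (3,1) entry = 0.


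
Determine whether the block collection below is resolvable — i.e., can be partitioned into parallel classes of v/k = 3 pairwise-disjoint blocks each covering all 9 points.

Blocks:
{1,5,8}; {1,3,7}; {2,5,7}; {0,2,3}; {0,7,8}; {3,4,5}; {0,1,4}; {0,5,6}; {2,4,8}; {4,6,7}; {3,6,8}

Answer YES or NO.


v = 9, block size k = 3, number of blocks = 11.
For resolvability, blocks must partition into parallel classes of size v/k = 3.
Total blocks must therefore be a multiple of 3: 11 = 3·3 + 2 ⇒ not divisible ✗.
Resolvable? NO.

NO


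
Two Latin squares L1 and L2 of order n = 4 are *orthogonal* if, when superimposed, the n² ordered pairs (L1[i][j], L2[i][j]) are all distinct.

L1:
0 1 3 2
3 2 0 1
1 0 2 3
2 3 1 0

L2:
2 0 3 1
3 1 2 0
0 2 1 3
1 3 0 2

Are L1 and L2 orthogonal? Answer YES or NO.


Form the n² = 16 superimposed pairs (L1[i][j], L2[i][j]), row by row (rows and columns indexed from 0):
row 0: (0,2) (1,0) (3,3) (2,1)
row 1: (3,3) (2,1) (0,2) (1,0)
row 2: (1,0) (0,2) (2,1) (3,3)
row 3: (2,1) (3,3) (1,0) (0,2)
Orthogonality requires all 16 pairs distinct.
But the pair (3,3) repeats: cell (0,2) has L1 = 3, L2 = 3, and cell (1,0) has L1 = 3, L2 = 3.
A repeated pair means some other pair never occurs (only 4 distinct pairs out of 16), so the squares are not orthogonal.
Conclusion: NO.

NO


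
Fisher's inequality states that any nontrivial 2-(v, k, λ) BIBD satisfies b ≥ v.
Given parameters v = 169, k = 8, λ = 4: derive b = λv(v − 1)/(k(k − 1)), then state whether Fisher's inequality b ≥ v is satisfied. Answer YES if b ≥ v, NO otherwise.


r = λ(v − 1)/(k − 1) = 4·168/7 = 96.
b = vr/k = 169·96/8 = 2028.
Fisher's inequality: b ≥ v ⇔ 2028 ≥ 169? YES.

YES


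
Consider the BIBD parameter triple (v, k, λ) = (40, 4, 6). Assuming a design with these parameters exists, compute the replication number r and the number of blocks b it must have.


Any 2-(v, k, λ) BIBD satisfies two necessary conditions:
  (i)  Each point sits in r blocks, and counting incidences through any fixed point gives r(k − 1) = λ(v − 1), so r = λ(v − 1)/(k − 1).
  (ii) Total incidences bk = vr, so b = vr/k.
Step 1: r = λ(v − 1)/(k − 1) = 6·(40 − 1)/(4 − 1) = 6·39/3 = 234/3 = 78.
Step 2: b = vr/k = 40·78/4 = 3120/4 = 780.
Check integrality: r = 78 ∈ Z ✓, b = 780 ∈ Z ✓.
(These identities are necessary conditions: they determine r and b for any design with these parameters, but do not by themselves prove that one exists.)

r = 78, b = 780.


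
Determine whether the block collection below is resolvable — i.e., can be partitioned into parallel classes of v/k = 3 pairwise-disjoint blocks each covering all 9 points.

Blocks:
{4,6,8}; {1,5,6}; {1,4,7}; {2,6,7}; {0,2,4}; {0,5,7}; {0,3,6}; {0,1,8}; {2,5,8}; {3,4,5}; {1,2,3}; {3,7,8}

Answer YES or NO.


v = 9, block size k = 3, number of blocks = 12.
For resolvability, blocks must partition into parallel classes of size v/k = 3.
Total blocks must therefore be a multiple of 3: 12 = 3·4 + 0 ⇒ divisible ✓.
Greedy packing gives 4 candidate class(es). Each should be a full parallel class (size 3, covers all 9 points).
  Class 1 (3 blocks): {4,6,8}; {0,5,7}; {1,2,3}. Points covered: [0, 1, 2, 3, 4, 5, 6, 7, 8].
  Class 2 (3 blocks): {1,5,6}; {0,2,4}; {3,7,8}. Points covered: [0, 1, 2, 3, 4, 5, 6, 7, 8].
  Class 3 (3 blocks): {1,4,7}; {0,3,6}; {2,5,8}. Points covered: [0, 1, 2, 3, 4, 5, 6, 7, 8].
  Class 4 (3 blocks): {2,6,7}; {0,1,8}; {3,4,5}. Points covered: [0, 1, 2, 3, 4, 5, 6, 7, 8].
All classes full (size 3)? YES. All classes cover every point? YES.
Resolvable? YES.

YES


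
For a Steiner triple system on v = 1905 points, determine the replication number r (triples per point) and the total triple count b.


An STS(v) is a 2-(v, 3, 1) BIBD: block size k = 3, λ = 1.
Replication: r(k − 1) = λ(v − 1) ⇒ r·2 = 1905 − 1 = 1904 ⇒ r = 952.
Block count: b = v(v − 1)/6 = 1905·1904/6 = 3627120/6 = 604520.
(Check via bk = vr: 604520·3 = 1813560 = 1905·952 = 1813560 ✓.)

r = 952, b = 604520.


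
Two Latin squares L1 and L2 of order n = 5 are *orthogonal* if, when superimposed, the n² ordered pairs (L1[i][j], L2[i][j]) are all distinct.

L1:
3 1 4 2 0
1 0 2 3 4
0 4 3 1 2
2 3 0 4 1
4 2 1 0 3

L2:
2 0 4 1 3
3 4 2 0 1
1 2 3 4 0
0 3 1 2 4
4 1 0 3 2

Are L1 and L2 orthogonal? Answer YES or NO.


Form the n² = 25 superimposed pairs (L1[i][j], L2[i][j]), row by row (rows and columns indexed from 0):
row 0: (3,2) (1,0) (4,4) (2,1) (0,3)
row 1: (1,3) (0,4) (2,2) (3,0) (4,1)
row 2: (0,1) (4,2) (3,3) (1,4) (2,0)
row 3: (2,0) (3,3) (0,1) (4,2) (1,4)
row 4: (4,4) (2,1) (1,0) (0,3) (3,2)
Orthogonality requires all 25 pairs distinct.
But the pair (2,0) repeats: cell (2,4) has L1 = 2, L2 = 0, and cell (3,0) has L1 = 2, L2 = 0.
A repeated pair means some other pair never occurs (only 15 distinct pairs out of 25), so the squares are not orthogonal.
Conclusion: NO.

NO


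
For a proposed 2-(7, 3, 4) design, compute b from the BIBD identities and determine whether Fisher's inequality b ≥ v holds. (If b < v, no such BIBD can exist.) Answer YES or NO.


r = λ(v − 1)/(k − 1) = 4·6/2 = 12.
b = vr/k = 7·12/3 = 28.
Fisher's inequality: b ≥ v ⇔ 28 ≥ 7? YES.

YES


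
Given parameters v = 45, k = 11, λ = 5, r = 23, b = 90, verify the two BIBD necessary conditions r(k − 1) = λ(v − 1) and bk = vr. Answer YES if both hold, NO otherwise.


Condition (i): r(k − 1) = 23·10 = 230; λ(v − 1) = 5·44 = 220. Match? NO.
Condition (ii): bk = 90·11 = 990; vr = 45·23 = 1035. Match? NO.
Both conditions hold? NO.

NO


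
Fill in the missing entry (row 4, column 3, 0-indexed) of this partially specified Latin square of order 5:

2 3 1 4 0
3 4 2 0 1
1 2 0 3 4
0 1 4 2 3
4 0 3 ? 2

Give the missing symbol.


Row 4 contains symbols [0, 2, 3, 4] — missing [1].
Column 3 contains symbols [0, 2, 3, 4] — missing [1].
The missing symbol must appear in both missing sets; intersection = [1].
Therefore the hidden value is 1.

Missing value = 1.


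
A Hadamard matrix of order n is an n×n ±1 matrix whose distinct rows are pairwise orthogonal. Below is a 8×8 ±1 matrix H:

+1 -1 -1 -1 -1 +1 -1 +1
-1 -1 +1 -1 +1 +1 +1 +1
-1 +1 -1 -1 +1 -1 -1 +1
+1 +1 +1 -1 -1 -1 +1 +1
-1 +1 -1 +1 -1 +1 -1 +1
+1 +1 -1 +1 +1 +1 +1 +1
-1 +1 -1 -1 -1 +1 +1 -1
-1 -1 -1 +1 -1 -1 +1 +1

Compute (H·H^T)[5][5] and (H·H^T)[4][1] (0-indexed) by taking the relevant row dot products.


Row 1 of H: [-1, -1, 1, -1, 1, 1, 1, 1].
Row 4 of H: [-1, 1, -1, 1, -1, 1, -1, 1].
Row 5 of H: [1, 1, -1, 1, 1, 1, 1, 1].
(H·H^T)[5][5] = Σ_j H[5][j]·H[5][j] = (1)² + (1)² + (-1)² + (1)² + (1)² + (1)² + (1)² + (1)² = 1 + 1 + 1 + 1 + 1 + 1 + 1 + 1 = 8.
(H·H^T)[4][1] = Σ_j H[4][j]·H[1][j] = (-1)·(-1) + (1)·(-1) + (-1)·(1) + (1)·(-1) + (-1)·(1) + (1)·(1) + (-1)·(1) + (1)·(1) = 1 + -1 + -1 + -1 + -1 + 1 + -1 + 1 = -2.
Rows 4 and 1 are not orthogonal (dot product = -2 ≠ 0), so H is not a Hadamard matrix.

(5,5) entry = 8; (4,1) entry = -2.


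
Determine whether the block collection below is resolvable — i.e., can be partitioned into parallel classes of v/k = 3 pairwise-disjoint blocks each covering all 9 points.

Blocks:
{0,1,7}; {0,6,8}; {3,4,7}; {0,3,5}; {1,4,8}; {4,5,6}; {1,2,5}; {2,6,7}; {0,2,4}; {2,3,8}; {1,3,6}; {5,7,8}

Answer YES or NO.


v = 9, block size k = 3, number of blocks = 12.
For resolvability, blocks must partition into parallel classes of size v/k = 3.
Total blocks must therefore be a multiple of 3: 12 = 3·4 + 0 ⇒ divisible ✓.
Greedy packing gives 4 candidate class(es). Each should be a full parallel class (size 3, covers all 9 points).
  Class 1 (3 blocks): {0,1,7}; {4,5,6}; {2,3,8}. Points covered: [0, 1, 2, 3, 4, 5, 6, 7, 8].
  Class 2 (3 blocks): {0,6,8}; {3,4,7}; {1,2,5}. Points covered: [0, 1, 2, 3, 4, 5, 6, 7, 8].
  Class 3 (3 blocks): {0,3,5}; {1,4,8}; {2,6,7}. Points covered: [0, 1, 2, 3, 4, 5, 6, 7, 8].
  Class 4 (3 blocks): {0,2,4}; {1,3,6}; {5,7,8}. Points covered: [0, 1, 2, 3, 4, 5, 6, 7, 8].
All classes full (size 3)? YES. All classes cover every point? YES.
Resolvable? YES.

YES


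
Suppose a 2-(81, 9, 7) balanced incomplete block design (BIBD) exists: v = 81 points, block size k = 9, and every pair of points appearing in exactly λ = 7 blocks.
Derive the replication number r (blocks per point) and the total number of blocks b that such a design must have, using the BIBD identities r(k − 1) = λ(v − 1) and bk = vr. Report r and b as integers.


Any 2-(v, k, λ) BIBD satisfies two necessary conditions:
  (i)  Each point sits in r blocks, and counting incidences through any fixed point gives r(k − 1) = λ(v − 1), so r = λ(v − 1)/(k − 1).
  (ii) Total incidences bk = vr, so b = vr/k.
Step 1: r = λ(v − 1)/(k − 1) = 7·(81 − 1)/(9 − 1) = 7·80/8 = 560/8 = 70.
Step 2: b = vr/k = 81·70/9 = 5670/9 = 630.
Check integrality: r = 70 ∈ Z ✓, b = 630 ∈ Z ✓.
(These identities are necessary conditions: they determine r and b for any design with these parameters, but do not by themselves prove that one exists.)

r = 70, b = 630.


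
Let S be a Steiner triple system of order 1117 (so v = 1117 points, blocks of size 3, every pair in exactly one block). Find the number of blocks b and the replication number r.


An STS(v) is a 2-(v, 3, 1) BIBD: block size k = 3, λ = 1.
Replication: r(k − 1) = λ(v − 1) ⇒ r·2 = 1117 − 1 = 1116 ⇒ r = 558.
Block count: b = v(v − 1)/6 = 1117·1116/6 = 1246572/6 = 207762.
(Check via bk = vr: 207762·3 = 623286 = 1117·558 = 623286 ✓.)

r = 558, b = 207762.


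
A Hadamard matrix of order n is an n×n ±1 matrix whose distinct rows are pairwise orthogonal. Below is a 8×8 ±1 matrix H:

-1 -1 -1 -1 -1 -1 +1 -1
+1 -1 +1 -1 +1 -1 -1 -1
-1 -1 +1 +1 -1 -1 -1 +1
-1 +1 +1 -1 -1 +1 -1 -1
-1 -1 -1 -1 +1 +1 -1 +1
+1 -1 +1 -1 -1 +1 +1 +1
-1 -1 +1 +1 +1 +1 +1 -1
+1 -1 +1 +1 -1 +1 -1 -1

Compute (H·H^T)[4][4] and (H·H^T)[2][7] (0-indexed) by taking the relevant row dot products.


Row 2 of H: [-1, -1, 1, 1, -1, -1, -1, 1].
Row 4 of H: [-1, -1, -1, -1, 1, 1, -1, 1].
Row 7 of H: [1, -1, 1, 1, -1, 1, -1, -1].
(H·H^T)[4][4] = Σ_j H[4][j]·H[4][j] = (-1)² + (-1)² + (-1)² + (-1)² + (1)² + (1)² + (-1)² + (1)² = 1 + 1 + 1 + 1 + 1 + 1 + 1 + 1 = 8.
(H·H^T)[2][7] = Σ_j H[2][j]·H[7][j] = (-1)·(1) + (-1)·(-1) + (1)·(1) + (1)·(1) + (-1)·(-1) + (-1)·(1) + (-1)·(-1) + (1)·(-1) = -1 + 1 + 1 + 1 + 1 + -1 + 1 + -1 = 2.
Rows 2 and 7 are not orthogonal (dot product = 2 ≠ 0), so H is not a Hadamard matrix.

(4,4) entry = 8; (2,7) entry = 2.


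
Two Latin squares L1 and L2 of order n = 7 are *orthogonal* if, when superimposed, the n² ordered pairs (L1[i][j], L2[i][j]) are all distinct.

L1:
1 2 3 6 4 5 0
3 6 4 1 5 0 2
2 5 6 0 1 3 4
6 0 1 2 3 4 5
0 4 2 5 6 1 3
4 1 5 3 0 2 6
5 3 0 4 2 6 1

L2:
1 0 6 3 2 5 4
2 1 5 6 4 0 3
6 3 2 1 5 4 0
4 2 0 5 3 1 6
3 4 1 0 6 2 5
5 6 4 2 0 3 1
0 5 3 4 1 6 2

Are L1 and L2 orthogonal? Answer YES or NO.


Form the n² = 49 superimposed pairs (L1[i][j], L2[i][j]), row by row (rows and columns indexed from 0):
row 0: (1,1) (2,0) (3,6) (6,3) (4,2) (5,5) (0,4)
row 1: (3,2) (6,1) (4,5) (1,6) (5,4) (0,0) (2,3)
row 2: (2,6) (5,3) (6,2) (0,1) (1,5) (3,4) (4,0)
row 3: (6,4) (0,2) (1,0) (2,5) (3,3) (4,1) (5,6)
row 4: (0,3) (4,4) (2,1) (5,0) (6,6) (1,2) (3,5)
row 5: (4,5) (1,6) (5,4) (3,2) (0,0) (2,3) (6,1)
row 6: (5,0) (3,5) (0,3) (4,4) (2,1) (6,6) (1,2)
Orthogonality requires all 49 pairs distinct.
But the pair (4,5) repeats: cell (1,2) has L1 = 4, L2 = 5, and cell (5,0) has L1 = 4, L2 = 5.
A repeated pair means some other pair never occurs (only 35 distinct pairs out of 49), so the squares are not orthogonal.
Conclusion: NO.

NO


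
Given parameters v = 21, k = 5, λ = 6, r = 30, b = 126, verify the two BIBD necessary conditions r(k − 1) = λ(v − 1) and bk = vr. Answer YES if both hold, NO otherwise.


Condition (i): r(k − 1) = 30·4 = 120; λ(v − 1) = 6·20 = 120. Match? YES.
Condition (ii): bk = 126·5 = 630; vr = 21·30 = 630. Match? YES.
Both conditions hold? YES.

YES


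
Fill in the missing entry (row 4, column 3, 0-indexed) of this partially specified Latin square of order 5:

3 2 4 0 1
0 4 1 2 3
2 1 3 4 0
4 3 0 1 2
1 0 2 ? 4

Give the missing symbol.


Row 4 contains symbols [0, 1, 2, 4] — missing [3].
Column 3 contains symbols [0, 1, 2, 4] — missing [3].
The missing symbol must appear in both missing sets; intersection = [3].
Therefore the hidden value is 3.

Missing value = 3.


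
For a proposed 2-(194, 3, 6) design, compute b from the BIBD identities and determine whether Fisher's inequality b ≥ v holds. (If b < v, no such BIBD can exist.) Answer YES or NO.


r = λ(v − 1)/(k − 1) = 6·193/2 = 579.
b = vr/k = 194·579/3 = 37442.
Fisher's inequality: b ≥ v ⇔ 37442 ≥ 194? YES.

YES


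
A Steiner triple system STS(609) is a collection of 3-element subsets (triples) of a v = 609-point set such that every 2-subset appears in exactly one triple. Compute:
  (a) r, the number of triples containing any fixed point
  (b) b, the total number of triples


An STS(v) is a 2-(v, 3, 1) BIBD: block size k = 3, λ = 1.
Replication: r(k − 1) = λ(v − 1) ⇒ r·2 = 609 − 1 = 608 ⇒ r = 304.
Block count: bk = vr ⇒ b·3 = 609·304 = 185136 ⇒ b = 61712.
(Check via b = v(v − 1)/6 = 609·608/6 = 370272/6 = 61712.)

r = 304, b = 61712.


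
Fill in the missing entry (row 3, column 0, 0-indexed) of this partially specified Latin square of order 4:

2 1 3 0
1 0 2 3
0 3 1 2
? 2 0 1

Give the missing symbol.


Row 3 contains symbols [0, 1, 2] — missing [3].
Column 0 contains symbols [0, 1, 2] — missing [3].
The missing symbol must appear in both missing sets; intersection = [3].
Therefore the hidden value is 3.

Missing value = 3.


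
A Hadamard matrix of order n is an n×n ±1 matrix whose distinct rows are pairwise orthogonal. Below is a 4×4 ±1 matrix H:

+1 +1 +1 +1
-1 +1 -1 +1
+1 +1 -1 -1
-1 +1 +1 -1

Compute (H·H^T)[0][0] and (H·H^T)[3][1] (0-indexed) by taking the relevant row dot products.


Row 0 of H: [1, 1, 1, 1].
Row 1 of H: [-1, 1, -1, 1].
Row 3 of H: [-1, 1, 1, -1].
(H·H^T)[0][0] = Σ_j H[0][j]·H[0][j] = (1)² + (1)² + (1)² + (1)² = 1 + 1 + 1 + 1 = 4.
(H·H^T)[3][1] = Σ_j H[3][j]·H[1][j] = (-1)·(-1) + (1)·(1) + (1)·(-1) + (-1)·(1) = 1 + 1 + -1 + -1 = 0.
So rows 3 and 1 are orthogonal; the diagonal entry equals n = 4.

(0,0) entry = 4; (3,1) entry = 0.


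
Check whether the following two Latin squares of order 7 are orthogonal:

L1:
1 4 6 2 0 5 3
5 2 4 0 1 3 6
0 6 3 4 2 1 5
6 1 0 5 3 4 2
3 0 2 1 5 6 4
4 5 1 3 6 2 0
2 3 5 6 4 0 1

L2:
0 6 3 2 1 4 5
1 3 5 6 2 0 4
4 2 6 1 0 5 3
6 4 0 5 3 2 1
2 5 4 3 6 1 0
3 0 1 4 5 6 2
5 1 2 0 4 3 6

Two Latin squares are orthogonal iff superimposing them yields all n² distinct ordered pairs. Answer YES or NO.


Form the n² = 49 superimposed pairs (L1[i][j], L2[i][j]), row by row (rows and columns indexed from 0):
row 0: (1,0) (4,6) (6,3) (2,2) (0,1) (5,4) (3,5)
row 1: (5,1) (2,3) (4,5) (0,6) (1,2) (3,0) (6,4)
row 2: (0,4) (6,2) (3,6) (4,1) (2,0) (1,5) (5,3)
row 3: (6,6) (1,4) (0,0) (5,5) (3,3) (4,2) (2,1)
row 4: (3,2) (0,5) (2,4) (1,3) (5,6) (6,1) (4,0)
row 5: (4,3) (5,0) (1,1) (3,4) (6,5) (2,6) (0,2)
row 6: (2,5) (3,1) (5,2) (6,0) (4,4) (0,3) (1,6)
Orthogonality requires all 49 pairs distinct.
Check by first coordinate: for each symbol s of L1, list the L2 entries in the n cells where L1 = s; they must all differ.
  L1 = 0: L2 entries (in reading order) 1, 6, 4, 0, 5, 2, 3 — all 7 distinct ✓
  L1 = 1: L2 entries (in reading order) 0, 2, 5, 4, 3, 1, 6 — all 7 distinct ✓
  L1 = 2: L2 entries (in reading order) 2, 3, 0, 1, 4, 6, 5 — all 7 distinct ✓
  L1 = 3: L2 entries (in reading order) 5, 0, 6, 3, 2, 4, 1 — all 7 distinct ✓
  L1 = 4: L2 entries (in reading order) 6, 5, 1, 2, 0, 3, 4 — all 7 distinct ✓
  L1 = 5: L2 entries (in reading order) 4, 1, 3, 5, 6, 0, 2 — all 7 distinct ✓
  L1 = 6: L2 entries (in reading order) 3, 4, 2, 6, 1, 5, 0 — all 7 distinct ✓
Every symbol of L1 meets every symbol of L2 exactly once, so all 49 pairs are distinct (49 of 49).
Conclusion: YES.

YES


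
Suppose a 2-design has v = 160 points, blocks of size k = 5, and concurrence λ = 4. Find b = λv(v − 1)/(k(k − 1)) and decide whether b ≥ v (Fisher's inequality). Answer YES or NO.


r = λ(v − 1)/(k − 1) = 4·159/4 = 159.
b = vr/k = 160·159/5 = 5088.
Fisher's inequality: b ≥ v ⇔ 5088 ≥ 160? YES.

YES


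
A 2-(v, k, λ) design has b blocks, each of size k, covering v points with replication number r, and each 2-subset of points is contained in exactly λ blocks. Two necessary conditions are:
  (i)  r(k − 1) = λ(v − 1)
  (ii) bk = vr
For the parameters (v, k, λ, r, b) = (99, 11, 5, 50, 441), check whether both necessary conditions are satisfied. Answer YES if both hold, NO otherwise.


Condition (i): r(k − 1) = 50·10 = 500; λ(v − 1) = 5·98 = 490. Match? NO.
Condition (ii): bk = 441·11 = 4851; vr = 99·50 = 4950. Match? NO.
Both conditions hold? NO.

NO


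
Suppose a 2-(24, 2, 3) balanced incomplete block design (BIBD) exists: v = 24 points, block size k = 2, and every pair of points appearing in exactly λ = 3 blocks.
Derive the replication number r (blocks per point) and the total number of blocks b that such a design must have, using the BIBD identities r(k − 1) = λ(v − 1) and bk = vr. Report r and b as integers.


Any 2-(v, k, λ) BIBD satisfies two necessary conditions:
  (i)  Each point sits in r blocks, and counting incidences through any fixed point gives r(k − 1) = λ(v − 1), so r = λ(v − 1)/(k − 1).
  (ii) Total incidences bk = vr, so b = vr/k.
Step 1: r = λ(v − 1)/(k − 1) = 3·(24 − 1)/(2 − 1) = 3·23/1 = 69/1 = 69.
Step 2: b = vr/k = 24·69/2 = 1656/2 = 828.
Check integrality: r = 69 ∈ Z ✓, b = 828 ∈ Z ✓.
(These identities are necessary conditions: they determine r and b for any design with these parameters, but do not by themselves prove that one exists.)

r = 69, b = 828.
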